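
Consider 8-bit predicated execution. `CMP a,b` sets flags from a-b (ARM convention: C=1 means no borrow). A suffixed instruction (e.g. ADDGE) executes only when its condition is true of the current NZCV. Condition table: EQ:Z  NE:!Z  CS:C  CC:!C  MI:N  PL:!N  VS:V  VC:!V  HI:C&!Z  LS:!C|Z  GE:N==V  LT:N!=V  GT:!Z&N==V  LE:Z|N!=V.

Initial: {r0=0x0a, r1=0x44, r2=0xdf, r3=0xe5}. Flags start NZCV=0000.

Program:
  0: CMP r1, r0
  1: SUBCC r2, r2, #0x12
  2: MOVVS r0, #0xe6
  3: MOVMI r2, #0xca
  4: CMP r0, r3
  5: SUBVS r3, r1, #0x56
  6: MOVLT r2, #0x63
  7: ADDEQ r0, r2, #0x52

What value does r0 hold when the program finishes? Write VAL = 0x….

VAL = 0x0a

0: ✓ CMP  NZCV=0010
1: · SUBCC
2: · MOVVS
3: · MOVMI
4: ✓ CMP  NZCV=0000
5: · SUBVS
6: · MOVLT
7: · ADDEQ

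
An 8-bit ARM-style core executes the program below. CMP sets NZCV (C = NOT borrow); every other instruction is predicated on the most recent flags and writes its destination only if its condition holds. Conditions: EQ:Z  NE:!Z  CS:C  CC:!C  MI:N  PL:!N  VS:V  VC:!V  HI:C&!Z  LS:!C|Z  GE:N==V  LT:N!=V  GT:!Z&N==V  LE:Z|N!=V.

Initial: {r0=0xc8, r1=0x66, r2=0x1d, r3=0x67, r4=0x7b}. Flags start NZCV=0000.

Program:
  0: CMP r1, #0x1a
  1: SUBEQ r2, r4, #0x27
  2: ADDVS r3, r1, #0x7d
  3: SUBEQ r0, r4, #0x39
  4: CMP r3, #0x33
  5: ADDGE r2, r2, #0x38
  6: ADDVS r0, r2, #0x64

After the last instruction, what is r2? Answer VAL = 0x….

0: ✓ CMP  NZCV=0010
1: · SUBEQ
2: · ADDVS
3: · SUBEQ
4: ✓ CMP  NZCV=0010
5: ✓ ADDGE  r2←0x55
6: · ADDVS

VAL = 0x55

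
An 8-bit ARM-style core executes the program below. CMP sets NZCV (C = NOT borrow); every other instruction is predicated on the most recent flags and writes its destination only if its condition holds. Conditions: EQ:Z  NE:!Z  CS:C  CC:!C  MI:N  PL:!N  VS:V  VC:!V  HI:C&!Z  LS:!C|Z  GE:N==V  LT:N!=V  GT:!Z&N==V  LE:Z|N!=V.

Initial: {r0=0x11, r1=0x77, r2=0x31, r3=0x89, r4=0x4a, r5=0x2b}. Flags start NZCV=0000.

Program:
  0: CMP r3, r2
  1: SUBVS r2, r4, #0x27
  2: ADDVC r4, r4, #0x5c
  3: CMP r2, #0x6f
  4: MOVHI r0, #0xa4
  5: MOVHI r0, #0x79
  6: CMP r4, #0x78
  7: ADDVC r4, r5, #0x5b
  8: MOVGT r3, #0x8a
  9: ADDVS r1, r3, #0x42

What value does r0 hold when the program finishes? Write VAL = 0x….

[0] flags=0011 → (cmp)
[1] flags=0011 VS?T → r2=0x23
[2] flags=0011 VC?F → skip
[3] flags=1000 → (cmp)
[4] flags=1000 HI?F → skip
[5] flags=1000 HI?F → skip
[6] flags=1000 → (cmp)
[7] flags=1000 VC?T → r4=0x86
[8] flags=1000 GT?F → skip
[9] flags=1000 VS?F → skip

VAL = 0x11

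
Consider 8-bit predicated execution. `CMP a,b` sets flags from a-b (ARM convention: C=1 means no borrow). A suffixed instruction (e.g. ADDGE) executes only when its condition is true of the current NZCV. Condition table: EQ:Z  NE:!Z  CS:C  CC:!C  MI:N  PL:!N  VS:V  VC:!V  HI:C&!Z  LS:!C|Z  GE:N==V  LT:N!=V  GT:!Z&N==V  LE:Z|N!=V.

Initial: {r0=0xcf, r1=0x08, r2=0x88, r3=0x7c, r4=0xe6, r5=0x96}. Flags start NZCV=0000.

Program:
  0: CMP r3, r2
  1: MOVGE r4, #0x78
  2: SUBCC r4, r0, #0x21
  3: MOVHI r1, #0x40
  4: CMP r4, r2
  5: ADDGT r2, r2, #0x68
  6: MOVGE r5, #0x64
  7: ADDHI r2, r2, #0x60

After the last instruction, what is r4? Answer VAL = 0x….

[0] flags=1001 → (cmp)
[1] flags=1001 GE?T → r4=0x78
[2] flags=1001 CC?T → r4=0xae
[3] flags=1001 HI?F → skip
[4] flags=0010 → (cmp)
[5] flags=0010 GT?T → r2=0xf0
[6] flags=0010 GE?T → r5=0x64
[7] flags=0010 HI?T → r2=0x50

VAL = 0xae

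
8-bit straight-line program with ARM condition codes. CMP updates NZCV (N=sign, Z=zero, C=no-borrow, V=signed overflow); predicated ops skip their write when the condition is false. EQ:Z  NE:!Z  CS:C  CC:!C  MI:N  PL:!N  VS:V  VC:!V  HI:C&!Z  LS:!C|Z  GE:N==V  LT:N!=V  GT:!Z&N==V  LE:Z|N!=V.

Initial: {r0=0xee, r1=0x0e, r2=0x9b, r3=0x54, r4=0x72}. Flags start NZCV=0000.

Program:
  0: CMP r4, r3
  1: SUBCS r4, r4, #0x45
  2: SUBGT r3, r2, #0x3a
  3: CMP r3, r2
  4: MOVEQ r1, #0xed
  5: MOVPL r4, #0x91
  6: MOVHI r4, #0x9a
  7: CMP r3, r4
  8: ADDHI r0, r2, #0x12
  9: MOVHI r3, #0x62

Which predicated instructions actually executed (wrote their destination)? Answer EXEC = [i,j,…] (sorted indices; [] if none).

EXEC = [1,2,8,9]

0: ✓ CMP  NZCV=0010
1: ✓ SUBCS  r4←0x2d
2: ✓ SUBGT  r3←0x61
3: ✓ CMP  NZCV=1001
4: · MOVEQ
5: · MOVPL
6: · MOVHI
7: ✓ CMP  NZCV=0010
8: ✓ ADDHI  r0←0xad
9: ✓ MOVHI  r3←0x62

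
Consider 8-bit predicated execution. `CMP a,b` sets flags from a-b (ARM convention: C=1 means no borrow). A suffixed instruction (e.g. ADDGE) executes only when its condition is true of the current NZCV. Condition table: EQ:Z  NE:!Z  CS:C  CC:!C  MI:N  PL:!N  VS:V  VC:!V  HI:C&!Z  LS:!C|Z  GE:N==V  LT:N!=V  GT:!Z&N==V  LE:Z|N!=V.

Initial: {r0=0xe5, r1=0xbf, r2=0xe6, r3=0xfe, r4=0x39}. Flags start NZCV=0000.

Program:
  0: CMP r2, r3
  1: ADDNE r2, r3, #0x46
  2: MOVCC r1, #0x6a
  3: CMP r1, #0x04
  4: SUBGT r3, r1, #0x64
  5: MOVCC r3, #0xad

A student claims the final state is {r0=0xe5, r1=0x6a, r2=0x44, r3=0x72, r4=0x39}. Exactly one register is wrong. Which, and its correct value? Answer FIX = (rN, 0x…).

0: ✓ CMP  NZCV=1000
1: ✓ ADDNE  r2←0x44
2: ✓ MOVCC  r1←0x6a
3: ✓ CMP  NZCV=0010
4: ✓ SUBGT  r3←0x06
5: · MOVCC

FIX = (r3, 0x06)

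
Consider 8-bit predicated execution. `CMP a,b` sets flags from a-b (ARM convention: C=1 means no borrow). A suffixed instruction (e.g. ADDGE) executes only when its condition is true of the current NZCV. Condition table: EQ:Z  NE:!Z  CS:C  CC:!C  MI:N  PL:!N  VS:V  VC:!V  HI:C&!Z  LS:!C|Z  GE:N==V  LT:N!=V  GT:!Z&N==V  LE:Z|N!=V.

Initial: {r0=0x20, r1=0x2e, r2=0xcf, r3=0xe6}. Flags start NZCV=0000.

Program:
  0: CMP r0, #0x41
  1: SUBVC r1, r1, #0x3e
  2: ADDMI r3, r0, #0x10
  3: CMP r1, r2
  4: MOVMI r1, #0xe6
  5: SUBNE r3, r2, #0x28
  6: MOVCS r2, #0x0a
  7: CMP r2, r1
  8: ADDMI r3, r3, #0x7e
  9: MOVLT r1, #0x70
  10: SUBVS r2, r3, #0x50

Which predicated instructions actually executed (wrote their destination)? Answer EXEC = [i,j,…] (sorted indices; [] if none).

[0] flags=1000 → (cmp)
[1] flags=1000 VC?T → r1=0xf0
[2] flags=1000 MI?T → r3=0x30
[3] flags=0010 → (cmp)
[4] flags=0010 MI?F → skip
[5] flags=0010 NE?T → r3=0xa7
[6] flags=0010 CS?T → r2=0x0a
[7] flags=0000 → (cmp)
[8] flags=0000 MI?F → skip
[9] flags=0000 LT?F → skip
[10] flags=0000 VS?F → skip

EXEC = [1,2,5,6]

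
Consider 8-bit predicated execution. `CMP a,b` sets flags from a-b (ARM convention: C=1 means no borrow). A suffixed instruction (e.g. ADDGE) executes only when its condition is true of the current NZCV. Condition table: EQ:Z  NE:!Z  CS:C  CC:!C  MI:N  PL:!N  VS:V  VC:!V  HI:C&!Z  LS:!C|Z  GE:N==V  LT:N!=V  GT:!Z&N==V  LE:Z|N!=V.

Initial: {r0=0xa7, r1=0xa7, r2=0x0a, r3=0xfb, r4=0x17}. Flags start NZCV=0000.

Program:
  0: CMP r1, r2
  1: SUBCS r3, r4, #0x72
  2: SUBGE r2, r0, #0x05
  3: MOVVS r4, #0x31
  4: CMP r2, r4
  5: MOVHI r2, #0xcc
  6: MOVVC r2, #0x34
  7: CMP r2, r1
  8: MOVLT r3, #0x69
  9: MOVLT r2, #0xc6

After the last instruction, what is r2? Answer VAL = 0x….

0: ✓ CMP  NZCV=1010
1: ✓ SUBCS  r3←0xa5
2: · SUBGE
3: · MOVVS
4: ✓ CMP  NZCV=1000
5: · MOVHI
6: ✓ MOVVC  r2←0x34
7: ✓ CMP  NZCV=1001
8: · MOVLT
9: · MOVLT

VAL = 0x34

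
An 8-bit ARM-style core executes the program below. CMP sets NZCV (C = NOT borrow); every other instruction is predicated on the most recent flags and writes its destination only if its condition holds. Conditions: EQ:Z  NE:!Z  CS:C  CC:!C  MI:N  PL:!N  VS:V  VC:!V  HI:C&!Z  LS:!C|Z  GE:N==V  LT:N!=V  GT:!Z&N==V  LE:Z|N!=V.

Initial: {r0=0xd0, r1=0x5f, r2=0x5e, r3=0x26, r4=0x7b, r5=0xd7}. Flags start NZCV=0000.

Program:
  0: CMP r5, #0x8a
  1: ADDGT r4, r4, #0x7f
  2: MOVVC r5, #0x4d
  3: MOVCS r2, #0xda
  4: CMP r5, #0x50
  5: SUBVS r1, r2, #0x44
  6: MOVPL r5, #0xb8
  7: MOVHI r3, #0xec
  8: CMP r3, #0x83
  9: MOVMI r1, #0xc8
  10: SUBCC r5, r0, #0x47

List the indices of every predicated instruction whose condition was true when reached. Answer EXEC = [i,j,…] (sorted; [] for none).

EXEC = [1,2,3,9,10]

0: ✓ CMP  NZCV=0010
1: ✓ ADDGT  r4←0xfa
2: ✓ MOVVC  r5←0x4d
3: ✓ MOVCS  r2←0xda
4: ✓ CMP  NZCV=1000
5: · SUBVS
6: · MOVPL
7: · MOVHI
8: ✓ CMP  NZCV=1001
9: ✓ MOVMI  r1←0xc8
10: ✓ SUBCC  r5←0x89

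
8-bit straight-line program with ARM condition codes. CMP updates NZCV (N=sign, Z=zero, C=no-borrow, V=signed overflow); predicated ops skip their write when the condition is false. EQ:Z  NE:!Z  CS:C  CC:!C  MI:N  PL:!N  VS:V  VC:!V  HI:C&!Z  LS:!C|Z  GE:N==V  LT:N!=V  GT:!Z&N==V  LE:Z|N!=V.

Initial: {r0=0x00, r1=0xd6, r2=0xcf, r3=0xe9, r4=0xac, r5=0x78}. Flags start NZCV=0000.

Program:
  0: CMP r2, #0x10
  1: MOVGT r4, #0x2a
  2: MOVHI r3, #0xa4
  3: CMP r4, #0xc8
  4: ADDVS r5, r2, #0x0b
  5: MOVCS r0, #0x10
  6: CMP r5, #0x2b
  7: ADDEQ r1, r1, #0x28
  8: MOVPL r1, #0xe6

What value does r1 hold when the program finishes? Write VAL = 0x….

0: ✓ CMP  NZCV=1010
1: · MOVGT
2: ✓ MOVHI  r3←0xa4
3: ✓ CMP  NZCV=1000
4: · ADDVS
5: · MOVCS
6: ✓ CMP  NZCV=0010
7: · ADDEQ
8: ✓ MOVPL  r1←0xe6

VAL = 0xe6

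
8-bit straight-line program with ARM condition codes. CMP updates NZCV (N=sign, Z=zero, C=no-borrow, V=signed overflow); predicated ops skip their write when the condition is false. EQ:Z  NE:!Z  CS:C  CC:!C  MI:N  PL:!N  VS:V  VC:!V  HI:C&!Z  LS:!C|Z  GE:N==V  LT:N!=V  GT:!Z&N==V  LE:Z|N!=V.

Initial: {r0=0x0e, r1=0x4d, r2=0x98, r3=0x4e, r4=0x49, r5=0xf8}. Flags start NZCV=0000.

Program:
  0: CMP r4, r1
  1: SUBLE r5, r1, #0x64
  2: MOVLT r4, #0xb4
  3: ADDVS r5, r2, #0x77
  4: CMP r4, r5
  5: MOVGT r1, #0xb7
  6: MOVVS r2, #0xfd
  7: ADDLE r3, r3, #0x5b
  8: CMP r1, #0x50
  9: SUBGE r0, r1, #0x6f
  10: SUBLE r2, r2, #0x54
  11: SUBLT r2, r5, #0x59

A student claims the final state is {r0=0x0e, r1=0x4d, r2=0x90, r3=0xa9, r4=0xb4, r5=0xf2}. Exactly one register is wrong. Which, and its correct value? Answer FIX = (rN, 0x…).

FIX = (r5, 0xe9)

[0] flags=1000 → (cmp)
[1] flags=1000 LE?T → r5=0xe9
[2] flags=1000 LT?T → r4=0xb4
[3] flags=1000 VS?F → skip
[4] flags=1000 → (cmp)
[5] flags=1000 GT?F → skip
[6] flags=1000 VS?F → skip
[7] flags=1000 LE?T → r3=0xa9
[8] flags=1000 → (cmp)
[9] flags=1000 GE?F → skip
[10] flags=1000 LE?T → r2=0x44
[11] flags=1000 LT?T → r2=0x90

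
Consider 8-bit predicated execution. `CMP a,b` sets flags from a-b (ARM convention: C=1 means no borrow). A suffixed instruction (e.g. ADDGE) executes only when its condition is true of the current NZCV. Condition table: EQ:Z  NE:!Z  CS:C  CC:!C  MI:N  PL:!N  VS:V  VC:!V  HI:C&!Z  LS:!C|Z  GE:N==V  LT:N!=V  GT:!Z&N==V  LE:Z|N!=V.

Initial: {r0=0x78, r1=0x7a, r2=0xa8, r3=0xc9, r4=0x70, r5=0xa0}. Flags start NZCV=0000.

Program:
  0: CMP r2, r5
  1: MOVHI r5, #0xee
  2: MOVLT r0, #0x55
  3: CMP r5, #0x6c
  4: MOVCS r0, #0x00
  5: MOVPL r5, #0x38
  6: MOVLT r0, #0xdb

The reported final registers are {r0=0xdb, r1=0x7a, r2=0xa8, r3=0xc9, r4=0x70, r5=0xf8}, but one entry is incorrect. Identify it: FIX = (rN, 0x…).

0: ✓ CMP  NZCV=0010
1: ✓ MOVHI  r5←0xee
2: · MOVLT
3: ✓ CMP  NZCV=1010
4: ✓ MOVCS  r0←0x00
5: · MOVPL
6: ✓ MOVLT  r0←0xdb

FIX = (r5, 0xee)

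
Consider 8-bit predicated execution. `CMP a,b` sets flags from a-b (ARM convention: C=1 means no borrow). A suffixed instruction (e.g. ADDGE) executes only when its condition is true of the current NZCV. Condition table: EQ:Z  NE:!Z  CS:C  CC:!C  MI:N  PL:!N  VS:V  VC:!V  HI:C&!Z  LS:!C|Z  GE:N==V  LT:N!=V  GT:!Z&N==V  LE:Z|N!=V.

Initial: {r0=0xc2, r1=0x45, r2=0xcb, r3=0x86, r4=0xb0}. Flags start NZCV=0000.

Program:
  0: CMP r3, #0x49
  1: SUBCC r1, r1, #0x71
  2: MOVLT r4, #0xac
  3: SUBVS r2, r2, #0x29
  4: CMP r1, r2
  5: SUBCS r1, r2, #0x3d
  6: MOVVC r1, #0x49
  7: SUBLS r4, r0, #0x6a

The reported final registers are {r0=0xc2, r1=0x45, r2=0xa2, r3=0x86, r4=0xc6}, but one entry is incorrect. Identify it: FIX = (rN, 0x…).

[0] flags=0011 → (cmp)
[1] flags=0011 CC?F → skip
[2] flags=0011 LT?T → r4=0xac
[3] flags=0011 VS?T → r2=0xa2
[4] flags=1001 → (cmp)
[5] flags=1001 CS?F → skip
[6] flags=1001 VC?F → skip
[7] flags=1001 LS?T → r4=0x58

FIX = (r4, 0x58)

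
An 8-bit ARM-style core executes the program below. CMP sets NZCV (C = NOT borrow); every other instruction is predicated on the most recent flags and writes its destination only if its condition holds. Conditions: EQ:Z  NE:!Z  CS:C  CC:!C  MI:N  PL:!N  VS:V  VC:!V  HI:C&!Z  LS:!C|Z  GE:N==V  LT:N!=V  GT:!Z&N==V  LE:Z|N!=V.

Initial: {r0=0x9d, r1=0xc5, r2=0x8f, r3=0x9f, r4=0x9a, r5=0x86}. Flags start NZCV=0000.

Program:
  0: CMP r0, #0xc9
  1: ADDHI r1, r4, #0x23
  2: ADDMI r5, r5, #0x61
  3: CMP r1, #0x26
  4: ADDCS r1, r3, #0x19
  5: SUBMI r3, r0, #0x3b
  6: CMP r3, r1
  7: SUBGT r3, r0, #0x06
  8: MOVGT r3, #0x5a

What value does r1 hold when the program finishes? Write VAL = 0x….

[0] flags=1000 → (cmp)
[1] flags=1000 HI?F → skip
[2] flags=1000 MI?T → r5=0xe7
[3] flags=1010 → (cmp)
[4] flags=1010 CS?T → r1=0xb8
[5] flags=1010 MI?T → r3=0x62
[6] flags=1001 → (cmp)
[7] flags=1001 GT?T → r3=0x97
[8] flags=1001 GT?T → r3=0x5a

VAL = 0xb8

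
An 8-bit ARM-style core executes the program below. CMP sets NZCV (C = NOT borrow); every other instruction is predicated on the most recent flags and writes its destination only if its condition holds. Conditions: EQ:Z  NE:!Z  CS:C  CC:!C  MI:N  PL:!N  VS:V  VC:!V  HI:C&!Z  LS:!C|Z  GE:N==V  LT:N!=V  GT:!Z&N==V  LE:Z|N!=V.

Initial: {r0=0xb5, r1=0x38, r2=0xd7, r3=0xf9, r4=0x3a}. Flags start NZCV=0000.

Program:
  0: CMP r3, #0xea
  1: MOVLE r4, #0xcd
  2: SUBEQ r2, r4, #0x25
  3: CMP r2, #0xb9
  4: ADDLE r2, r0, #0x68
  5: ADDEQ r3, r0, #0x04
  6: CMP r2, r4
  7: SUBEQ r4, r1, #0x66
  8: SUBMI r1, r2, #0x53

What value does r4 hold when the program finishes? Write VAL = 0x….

0: ✓ CMP  NZCV=0010
1: · MOVLE
2: · SUBEQ
3: ✓ CMP  NZCV=0010
4: · ADDLE
5: · ADDEQ
6: ✓ CMP  NZCV=1010
7: · SUBEQ
8: ✓ SUBMI  r1←0x84

VAL = 0x3a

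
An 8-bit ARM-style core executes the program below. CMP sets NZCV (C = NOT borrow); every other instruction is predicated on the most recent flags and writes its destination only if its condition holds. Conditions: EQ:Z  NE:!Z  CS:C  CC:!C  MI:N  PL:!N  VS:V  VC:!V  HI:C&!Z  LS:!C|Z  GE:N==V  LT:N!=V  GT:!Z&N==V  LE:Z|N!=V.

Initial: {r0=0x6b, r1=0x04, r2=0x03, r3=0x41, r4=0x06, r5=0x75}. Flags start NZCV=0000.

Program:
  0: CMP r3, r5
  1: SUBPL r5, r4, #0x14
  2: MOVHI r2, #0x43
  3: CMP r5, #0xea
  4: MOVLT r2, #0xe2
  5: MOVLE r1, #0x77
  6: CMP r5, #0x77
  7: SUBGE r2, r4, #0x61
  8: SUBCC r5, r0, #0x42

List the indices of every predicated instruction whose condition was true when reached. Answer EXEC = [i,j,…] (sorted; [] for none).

EXEC = [8]

0: ✓ CMP  NZCV=1000
1: · SUBPL
2: · MOVHI
3: ✓ CMP  NZCV=1001
4: · MOVLT
5: · MOVLE
6: ✓ CMP  NZCV=1000
7: · SUBGE
8: ✓ SUBCC  r5←0x29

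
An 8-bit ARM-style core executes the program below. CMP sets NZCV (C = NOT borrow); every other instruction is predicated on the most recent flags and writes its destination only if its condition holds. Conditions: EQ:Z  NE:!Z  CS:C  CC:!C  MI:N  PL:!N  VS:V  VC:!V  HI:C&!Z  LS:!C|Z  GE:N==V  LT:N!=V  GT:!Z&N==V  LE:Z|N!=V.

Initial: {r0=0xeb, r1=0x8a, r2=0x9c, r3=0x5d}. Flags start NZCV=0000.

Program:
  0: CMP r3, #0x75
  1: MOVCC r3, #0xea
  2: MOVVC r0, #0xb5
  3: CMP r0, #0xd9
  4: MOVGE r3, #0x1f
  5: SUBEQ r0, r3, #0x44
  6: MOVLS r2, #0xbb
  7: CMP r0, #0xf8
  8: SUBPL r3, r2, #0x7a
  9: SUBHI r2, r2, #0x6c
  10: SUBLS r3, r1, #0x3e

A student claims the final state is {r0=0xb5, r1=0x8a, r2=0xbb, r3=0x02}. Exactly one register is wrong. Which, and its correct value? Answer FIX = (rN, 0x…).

[0] flags=1000 → (cmp)
[1] flags=1000 CC?T → r3=0xea
[2] flags=1000 VC?T → r0=0xb5
[3] flags=1000 → (cmp)
[4] flags=1000 GE?F → skip
[5] flags=1000 EQ?F → skip
[6] flags=1000 LS?T → r2=0xbb
[7] flags=1000 → (cmp)
[8] flags=1000 PL?F → skip
[9] flags=1000 HI?F → skip
[10] flags=1000 LS?T → r3=0x4c

FIX = (r3, 0x4c)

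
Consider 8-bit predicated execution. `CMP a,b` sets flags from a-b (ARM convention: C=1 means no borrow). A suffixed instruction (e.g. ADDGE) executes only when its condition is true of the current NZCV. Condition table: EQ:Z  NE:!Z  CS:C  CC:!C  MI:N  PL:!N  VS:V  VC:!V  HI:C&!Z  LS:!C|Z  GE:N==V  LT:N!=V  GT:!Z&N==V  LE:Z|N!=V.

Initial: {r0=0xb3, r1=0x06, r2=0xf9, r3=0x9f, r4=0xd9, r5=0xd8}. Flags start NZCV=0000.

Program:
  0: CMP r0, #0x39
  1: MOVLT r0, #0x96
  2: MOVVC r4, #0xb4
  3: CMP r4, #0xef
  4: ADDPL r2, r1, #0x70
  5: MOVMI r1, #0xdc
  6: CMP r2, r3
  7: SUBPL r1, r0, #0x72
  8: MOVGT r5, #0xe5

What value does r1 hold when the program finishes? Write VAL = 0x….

0: ✓ CMP  NZCV=0011
1: ✓ MOVLT  r0←0x96
2: · MOVVC
3: ✓ CMP  NZCV=1000
4: · ADDPL
5: ✓ MOVMI  r1←0xdc
6: ✓ CMP  NZCV=0010
7: ✓ SUBPL  r1←0x24
8: ✓ MOVGT  r5←0xe5

VAL = 0x24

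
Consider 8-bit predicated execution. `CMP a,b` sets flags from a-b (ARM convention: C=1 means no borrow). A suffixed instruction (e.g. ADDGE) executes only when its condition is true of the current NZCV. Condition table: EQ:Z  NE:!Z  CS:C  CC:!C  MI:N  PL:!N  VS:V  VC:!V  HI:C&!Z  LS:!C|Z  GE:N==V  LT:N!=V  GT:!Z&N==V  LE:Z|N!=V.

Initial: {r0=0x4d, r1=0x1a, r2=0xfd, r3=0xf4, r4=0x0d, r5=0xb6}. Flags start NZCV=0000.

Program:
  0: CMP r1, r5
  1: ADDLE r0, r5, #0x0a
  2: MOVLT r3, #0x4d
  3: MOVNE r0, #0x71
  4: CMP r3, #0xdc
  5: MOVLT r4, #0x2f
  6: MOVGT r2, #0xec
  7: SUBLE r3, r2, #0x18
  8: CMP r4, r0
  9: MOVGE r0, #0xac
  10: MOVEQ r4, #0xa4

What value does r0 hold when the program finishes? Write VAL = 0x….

VAL = 0x71

[0] flags=0000 → (cmp)
[1] flags=0000 LE?F → skip
[2] flags=0000 LT?F → skip
[3] flags=0000 NE?T → r0=0x71
[4] flags=0010 → (cmp)
[5] flags=0010 LT?F → skip
[6] flags=0010 GT?T → r2=0xec
[7] flags=0010 LE?F → skip
[8] flags=1000 → (cmp)
[9] flags=1000 GE?F → skip
[10] flags=1000 EQ?F → skip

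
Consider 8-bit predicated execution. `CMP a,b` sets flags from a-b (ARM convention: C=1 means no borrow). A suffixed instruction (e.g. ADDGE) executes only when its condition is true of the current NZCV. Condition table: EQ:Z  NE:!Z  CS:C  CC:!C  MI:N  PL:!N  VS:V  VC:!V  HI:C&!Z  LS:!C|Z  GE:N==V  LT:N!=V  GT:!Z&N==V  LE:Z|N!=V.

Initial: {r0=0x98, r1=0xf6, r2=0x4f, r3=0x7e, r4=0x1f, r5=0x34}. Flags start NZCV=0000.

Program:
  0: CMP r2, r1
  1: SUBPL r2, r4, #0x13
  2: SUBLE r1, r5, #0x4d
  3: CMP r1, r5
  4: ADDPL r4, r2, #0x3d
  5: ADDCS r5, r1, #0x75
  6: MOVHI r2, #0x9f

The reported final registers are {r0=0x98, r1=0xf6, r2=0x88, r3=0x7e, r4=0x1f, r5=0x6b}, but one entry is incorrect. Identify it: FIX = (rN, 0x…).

[0] flags=0000 → (cmp)
[1] flags=0000 PL?T → r2=0x0c
[2] flags=0000 LE?F → skip
[3] flags=1010 → (cmp)
[4] flags=1010 PL?F → skip
[5] flags=1010 CS?T → r5=0x6b
[6] flags=1010 HI?T → r2=0x9f

FIX = (r2, 0x9f)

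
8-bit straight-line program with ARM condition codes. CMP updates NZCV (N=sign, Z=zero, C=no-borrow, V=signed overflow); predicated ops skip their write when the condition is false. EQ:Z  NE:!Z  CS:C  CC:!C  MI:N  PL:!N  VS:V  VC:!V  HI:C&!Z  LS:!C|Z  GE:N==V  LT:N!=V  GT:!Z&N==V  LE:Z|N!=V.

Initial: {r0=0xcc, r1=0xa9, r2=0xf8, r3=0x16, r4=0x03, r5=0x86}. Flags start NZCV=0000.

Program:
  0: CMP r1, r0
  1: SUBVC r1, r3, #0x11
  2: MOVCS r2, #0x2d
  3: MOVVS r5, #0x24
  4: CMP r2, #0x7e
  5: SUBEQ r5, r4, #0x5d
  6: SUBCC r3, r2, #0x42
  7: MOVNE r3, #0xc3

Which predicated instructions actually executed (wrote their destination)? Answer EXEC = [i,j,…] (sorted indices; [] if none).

EXEC = [1,7]

0: ✓ CMP  NZCV=1000
1: ✓ SUBVC  r1←0x05
2: · MOVCS
3: · MOVVS
4: ✓ CMP  NZCV=0011
5: · SUBEQ
6: · SUBCC
7: ✓ MOVNE  r3←0xc3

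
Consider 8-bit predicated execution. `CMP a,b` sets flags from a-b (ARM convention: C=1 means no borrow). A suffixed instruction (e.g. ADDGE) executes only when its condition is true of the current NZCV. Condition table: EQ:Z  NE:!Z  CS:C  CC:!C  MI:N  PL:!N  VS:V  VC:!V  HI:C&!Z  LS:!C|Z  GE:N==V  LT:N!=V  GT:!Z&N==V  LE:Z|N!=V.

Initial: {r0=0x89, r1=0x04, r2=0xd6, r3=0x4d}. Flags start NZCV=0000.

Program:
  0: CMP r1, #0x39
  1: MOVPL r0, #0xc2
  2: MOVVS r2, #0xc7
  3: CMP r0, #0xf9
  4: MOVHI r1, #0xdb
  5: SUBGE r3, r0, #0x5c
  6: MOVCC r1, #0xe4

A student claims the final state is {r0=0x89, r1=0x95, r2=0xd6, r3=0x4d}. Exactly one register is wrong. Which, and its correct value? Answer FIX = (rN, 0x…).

FIX = (r1, 0xe4)

[0] flags=1000 → (cmp)
[1] flags=1000 PL?F → skip
[2] flags=1000 VS?F → skip
[3] flags=1000 → (cmp)
[4] flags=1000 HI?F → skip
[5] flags=1000 GE?F → skip
[6] flags=1000 CC?T → r1=0xe4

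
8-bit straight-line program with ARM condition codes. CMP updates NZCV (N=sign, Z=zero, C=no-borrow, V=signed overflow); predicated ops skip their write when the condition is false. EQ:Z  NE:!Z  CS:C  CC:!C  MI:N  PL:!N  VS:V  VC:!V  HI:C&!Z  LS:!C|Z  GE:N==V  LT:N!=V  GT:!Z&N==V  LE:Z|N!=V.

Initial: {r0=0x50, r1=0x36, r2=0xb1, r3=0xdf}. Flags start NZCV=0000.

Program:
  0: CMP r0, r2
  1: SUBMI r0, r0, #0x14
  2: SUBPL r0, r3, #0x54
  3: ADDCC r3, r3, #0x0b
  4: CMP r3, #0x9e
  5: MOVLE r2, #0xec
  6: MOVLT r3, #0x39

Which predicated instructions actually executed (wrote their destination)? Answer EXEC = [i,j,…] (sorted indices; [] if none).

0: ✓ CMP  NZCV=1001
1: ✓ SUBMI  r0←0x3c
2: · SUBPL
3: ✓ ADDCC  r3←0xea
4: ✓ CMP  NZCV=0010
5: · MOVLE
6: · MOVLT

EXEC = [1,3]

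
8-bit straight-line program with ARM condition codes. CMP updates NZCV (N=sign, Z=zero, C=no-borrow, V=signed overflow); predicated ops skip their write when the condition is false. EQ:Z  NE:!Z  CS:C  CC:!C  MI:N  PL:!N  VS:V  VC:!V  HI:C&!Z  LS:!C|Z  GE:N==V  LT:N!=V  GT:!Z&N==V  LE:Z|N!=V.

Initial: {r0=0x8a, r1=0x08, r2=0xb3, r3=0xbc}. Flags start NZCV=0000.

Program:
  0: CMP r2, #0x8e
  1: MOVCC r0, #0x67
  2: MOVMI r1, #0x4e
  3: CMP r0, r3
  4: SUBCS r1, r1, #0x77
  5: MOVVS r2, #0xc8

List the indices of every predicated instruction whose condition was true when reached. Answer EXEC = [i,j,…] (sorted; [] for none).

[0] flags=0010 → (cmp)
[1] flags=0010 CC?F → skip
[2] flags=0010 MI?F → skip
[3] flags=1000 → (cmp)
[4] flags=1000 CS?F → skip
[5] flags=1000 VS?F → skip

EXEC = []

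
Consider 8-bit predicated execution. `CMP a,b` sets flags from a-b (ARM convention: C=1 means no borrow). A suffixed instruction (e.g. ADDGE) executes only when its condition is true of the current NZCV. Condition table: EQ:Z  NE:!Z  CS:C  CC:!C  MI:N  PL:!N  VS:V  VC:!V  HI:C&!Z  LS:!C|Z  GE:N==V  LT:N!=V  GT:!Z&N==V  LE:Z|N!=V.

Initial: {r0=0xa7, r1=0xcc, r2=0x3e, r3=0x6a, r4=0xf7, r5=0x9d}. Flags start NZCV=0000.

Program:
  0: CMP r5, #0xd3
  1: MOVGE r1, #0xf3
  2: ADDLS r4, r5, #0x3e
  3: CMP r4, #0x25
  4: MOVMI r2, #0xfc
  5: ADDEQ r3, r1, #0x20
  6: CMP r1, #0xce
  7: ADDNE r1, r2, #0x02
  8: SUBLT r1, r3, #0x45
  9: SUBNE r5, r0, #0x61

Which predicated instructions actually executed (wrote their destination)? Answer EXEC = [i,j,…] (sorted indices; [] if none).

[0] flags=1000 → (cmp)
[1] flags=1000 GE?F → skip
[2] flags=1000 LS?T → r4=0xdb
[3] flags=1010 → (cmp)
[4] flags=1010 MI?T → r2=0xfc
[5] flags=1010 EQ?F → skip
[6] flags=1000 → (cmp)
[7] flags=1000 NE?T → r1=0xfe
[8] flags=1000 LT?T → r1=0x25
[9] flags=1000 NE?T → r5=0x46

EXEC = [2,4,7,8,9]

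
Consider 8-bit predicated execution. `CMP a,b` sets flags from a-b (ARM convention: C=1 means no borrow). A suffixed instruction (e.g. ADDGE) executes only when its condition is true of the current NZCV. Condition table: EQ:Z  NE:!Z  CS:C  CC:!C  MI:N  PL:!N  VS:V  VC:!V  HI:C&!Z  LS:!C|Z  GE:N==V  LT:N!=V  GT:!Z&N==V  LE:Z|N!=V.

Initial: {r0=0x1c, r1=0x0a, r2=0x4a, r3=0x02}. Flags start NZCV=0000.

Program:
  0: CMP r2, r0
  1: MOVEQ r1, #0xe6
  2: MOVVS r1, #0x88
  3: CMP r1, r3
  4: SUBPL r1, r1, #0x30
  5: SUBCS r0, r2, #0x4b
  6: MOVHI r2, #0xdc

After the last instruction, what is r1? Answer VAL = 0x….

[0] flags=0010 → (cmp)
[1] flags=0010 EQ?F → skip
[2] flags=0010 VS?F → skip
[3] flags=0010 → (cmp)
[4] flags=0010 PL?T → r1=0xda
[5] flags=0010 CS?T → r0=0xff
[6] flags=0010 HI?T → r2=0xdc

VAL = 0xda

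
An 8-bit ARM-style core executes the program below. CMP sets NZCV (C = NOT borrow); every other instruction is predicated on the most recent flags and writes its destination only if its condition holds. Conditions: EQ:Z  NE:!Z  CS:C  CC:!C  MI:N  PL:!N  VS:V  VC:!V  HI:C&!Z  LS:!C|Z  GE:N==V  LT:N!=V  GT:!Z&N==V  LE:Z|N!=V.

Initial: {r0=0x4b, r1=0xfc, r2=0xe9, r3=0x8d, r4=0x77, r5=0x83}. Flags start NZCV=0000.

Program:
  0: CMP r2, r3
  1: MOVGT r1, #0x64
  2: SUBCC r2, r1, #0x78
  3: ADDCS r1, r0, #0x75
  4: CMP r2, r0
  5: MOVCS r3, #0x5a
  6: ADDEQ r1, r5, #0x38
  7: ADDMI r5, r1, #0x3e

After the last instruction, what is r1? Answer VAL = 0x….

VAL = 0xc0

0: ✓ CMP  NZCV=0010
1: ✓ MOVGT  r1←0x64
2: · SUBCC
3: ✓ ADDCS  r1←0xc0
4: ✓ CMP  NZCV=1010
5: ✓ MOVCS  r3←0x5a
6: · ADDEQ
7: ✓ ADDMI  r5←0xfe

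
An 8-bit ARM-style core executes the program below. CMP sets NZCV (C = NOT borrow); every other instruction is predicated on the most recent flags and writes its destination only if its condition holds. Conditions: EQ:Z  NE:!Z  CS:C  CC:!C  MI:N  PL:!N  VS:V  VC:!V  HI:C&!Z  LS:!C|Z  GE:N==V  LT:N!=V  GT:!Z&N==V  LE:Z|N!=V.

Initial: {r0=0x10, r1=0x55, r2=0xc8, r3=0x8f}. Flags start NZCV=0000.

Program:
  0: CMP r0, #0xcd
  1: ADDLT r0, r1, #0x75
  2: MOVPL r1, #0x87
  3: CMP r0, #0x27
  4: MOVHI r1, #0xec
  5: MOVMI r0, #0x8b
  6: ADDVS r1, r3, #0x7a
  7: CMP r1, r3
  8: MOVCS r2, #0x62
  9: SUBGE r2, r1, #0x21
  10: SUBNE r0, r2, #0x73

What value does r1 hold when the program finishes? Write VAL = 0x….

VAL = 0x87

0: ✓ CMP  NZCV=0000
1: · ADDLT
2: ✓ MOVPL  r1←0x87
3: ✓ CMP  NZCV=1000
4: · MOVHI
5: ✓ MOVMI  r0←0x8b
6: · ADDVS
7: ✓ CMP  NZCV=1000
8: · MOVCS
9: · SUBGE
10: ✓ SUBNE  r0←0x55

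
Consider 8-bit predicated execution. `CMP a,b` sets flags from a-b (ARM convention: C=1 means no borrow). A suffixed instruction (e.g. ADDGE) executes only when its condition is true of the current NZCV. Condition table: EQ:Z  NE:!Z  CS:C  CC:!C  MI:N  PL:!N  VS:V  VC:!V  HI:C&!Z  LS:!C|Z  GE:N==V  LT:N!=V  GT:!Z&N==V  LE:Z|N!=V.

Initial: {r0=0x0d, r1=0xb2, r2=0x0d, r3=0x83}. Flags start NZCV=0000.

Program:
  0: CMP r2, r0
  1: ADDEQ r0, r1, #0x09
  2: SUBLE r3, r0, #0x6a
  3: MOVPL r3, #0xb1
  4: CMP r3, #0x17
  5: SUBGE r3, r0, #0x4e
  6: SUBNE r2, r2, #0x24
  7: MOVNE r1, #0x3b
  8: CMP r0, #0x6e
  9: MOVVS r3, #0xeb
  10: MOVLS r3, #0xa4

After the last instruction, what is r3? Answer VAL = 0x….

0: ✓ CMP  NZCV=0110
1: ✓ ADDEQ  r0←0xbb
2: ✓ SUBLE  r3←0x51
3: ✓ MOVPL  r3←0xb1
4: ✓ CMP  NZCV=1010
5: · SUBGE
6: ✓ SUBNE  r2←0xe9
7: ✓ MOVNE  r1←0x3b
8: ✓ CMP  NZCV=0011
9: ✓ MOVVS  r3←0xeb
10: · MOVLS

VAL = 0xeb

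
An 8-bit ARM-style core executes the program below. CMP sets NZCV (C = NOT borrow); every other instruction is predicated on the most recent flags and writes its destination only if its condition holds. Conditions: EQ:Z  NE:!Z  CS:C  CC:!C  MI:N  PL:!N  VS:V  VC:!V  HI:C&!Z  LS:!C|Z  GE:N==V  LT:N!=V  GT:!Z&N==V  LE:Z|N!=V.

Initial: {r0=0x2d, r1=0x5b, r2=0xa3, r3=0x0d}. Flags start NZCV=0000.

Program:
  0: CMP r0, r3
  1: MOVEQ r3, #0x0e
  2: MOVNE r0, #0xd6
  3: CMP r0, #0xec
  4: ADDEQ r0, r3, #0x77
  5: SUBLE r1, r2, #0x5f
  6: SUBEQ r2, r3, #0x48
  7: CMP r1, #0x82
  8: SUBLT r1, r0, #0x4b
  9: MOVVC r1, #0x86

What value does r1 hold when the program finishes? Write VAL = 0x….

VAL = 0x44

[0] flags=0010 → (cmp)
[1] flags=0010 EQ?F → skip
[2] flags=0010 NE?T → r0=0xd6
[3] flags=1000 → (cmp)
[4] flags=1000 EQ?F → skip
[5] flags=1000 LE?T → r1=0x44
[6] flags=1000 EQ?F → skip
[7] flags=1001 → (cmp)
[8] flags=1001 LT?F → skip
[9] flags=1001 VC?F → skip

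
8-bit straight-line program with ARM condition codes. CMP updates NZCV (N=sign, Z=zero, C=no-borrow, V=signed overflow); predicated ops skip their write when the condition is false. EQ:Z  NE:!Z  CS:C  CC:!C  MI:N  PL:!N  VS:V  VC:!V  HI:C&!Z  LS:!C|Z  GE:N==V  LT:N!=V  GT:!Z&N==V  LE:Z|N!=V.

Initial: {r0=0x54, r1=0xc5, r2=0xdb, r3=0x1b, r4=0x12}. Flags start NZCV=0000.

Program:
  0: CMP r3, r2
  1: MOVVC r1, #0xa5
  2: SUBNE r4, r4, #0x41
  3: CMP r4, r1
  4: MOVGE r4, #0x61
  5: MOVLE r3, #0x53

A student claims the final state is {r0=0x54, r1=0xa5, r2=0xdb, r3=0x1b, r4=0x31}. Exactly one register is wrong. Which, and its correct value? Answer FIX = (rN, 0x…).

FIX = (r4, 0x61)

0: ✓ CMP  NZCV=0000
1: ✓ MOVVC  r1←0xa5
2: ✓ SUBNE  r4←0xd1
3: ✓ CMP  NZCV=0010
4: ✓ MOVGE  r4←0x61
5: · MOVLE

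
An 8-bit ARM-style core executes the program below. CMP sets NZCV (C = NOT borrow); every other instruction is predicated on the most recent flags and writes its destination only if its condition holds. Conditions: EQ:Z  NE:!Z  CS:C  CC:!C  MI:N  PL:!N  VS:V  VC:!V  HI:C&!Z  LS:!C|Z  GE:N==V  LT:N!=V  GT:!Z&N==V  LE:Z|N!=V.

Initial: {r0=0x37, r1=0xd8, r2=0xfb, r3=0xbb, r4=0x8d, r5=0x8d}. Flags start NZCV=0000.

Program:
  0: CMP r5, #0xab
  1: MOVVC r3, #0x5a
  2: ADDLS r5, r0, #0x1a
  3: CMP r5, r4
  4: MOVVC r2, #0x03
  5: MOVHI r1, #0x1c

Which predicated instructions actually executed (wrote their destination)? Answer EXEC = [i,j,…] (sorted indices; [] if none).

EXEC = [1,2]

[0] flags=1000 → (cmp)
[1] flags=1000 VC?T → r3=0x5a
[2] flags=1000 LS?T → r5=0x51
[3] flags=1001 → (cmp)
[4] flags=1001 VC?F → skip
[5] flags=1001 HI?F → skip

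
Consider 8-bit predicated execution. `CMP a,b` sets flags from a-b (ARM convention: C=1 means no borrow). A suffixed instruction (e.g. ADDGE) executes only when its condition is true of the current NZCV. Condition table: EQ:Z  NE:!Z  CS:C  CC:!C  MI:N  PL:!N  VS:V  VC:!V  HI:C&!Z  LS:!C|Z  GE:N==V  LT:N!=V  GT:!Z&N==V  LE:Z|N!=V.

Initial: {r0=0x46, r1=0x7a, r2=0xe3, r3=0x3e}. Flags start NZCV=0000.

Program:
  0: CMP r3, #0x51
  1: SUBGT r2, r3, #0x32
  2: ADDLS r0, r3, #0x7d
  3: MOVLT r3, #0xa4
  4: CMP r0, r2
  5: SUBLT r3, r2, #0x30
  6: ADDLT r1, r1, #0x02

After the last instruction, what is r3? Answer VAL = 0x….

[0] flags=1000 → (cmp)
[1] flags=1000 GT?F → skip
[2] flags=1000 LS?T → r0=0xbb
[3] flags=1000 LT?T → r3=0xa4
[4] flags=1000 → (cmp)
[5] flags=1000 LT?T → r3=0xb3
[6] flags=1000 LT?T → r1=0x7c

VAL = 0xb3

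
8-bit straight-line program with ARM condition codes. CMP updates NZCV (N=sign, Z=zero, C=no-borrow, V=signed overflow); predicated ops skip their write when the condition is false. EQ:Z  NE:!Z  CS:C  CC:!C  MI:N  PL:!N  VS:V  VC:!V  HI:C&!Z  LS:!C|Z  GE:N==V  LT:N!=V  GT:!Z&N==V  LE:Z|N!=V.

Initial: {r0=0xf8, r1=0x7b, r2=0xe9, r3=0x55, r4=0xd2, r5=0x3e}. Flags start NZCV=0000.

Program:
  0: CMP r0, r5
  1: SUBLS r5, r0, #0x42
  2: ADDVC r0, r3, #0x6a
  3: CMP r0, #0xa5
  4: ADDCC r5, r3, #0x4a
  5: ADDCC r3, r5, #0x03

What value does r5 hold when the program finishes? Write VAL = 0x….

[0] flags=1010 → (cmp)
[1] flags=1010 LS?F → skip
[2] flags=1010 VC?T → r0=0xbf
[3] flags=0010 → (cmp)
[4] flags=0010 CC?F → skip
[5] flags=0010 CC?F → skip

VAL = 0x3e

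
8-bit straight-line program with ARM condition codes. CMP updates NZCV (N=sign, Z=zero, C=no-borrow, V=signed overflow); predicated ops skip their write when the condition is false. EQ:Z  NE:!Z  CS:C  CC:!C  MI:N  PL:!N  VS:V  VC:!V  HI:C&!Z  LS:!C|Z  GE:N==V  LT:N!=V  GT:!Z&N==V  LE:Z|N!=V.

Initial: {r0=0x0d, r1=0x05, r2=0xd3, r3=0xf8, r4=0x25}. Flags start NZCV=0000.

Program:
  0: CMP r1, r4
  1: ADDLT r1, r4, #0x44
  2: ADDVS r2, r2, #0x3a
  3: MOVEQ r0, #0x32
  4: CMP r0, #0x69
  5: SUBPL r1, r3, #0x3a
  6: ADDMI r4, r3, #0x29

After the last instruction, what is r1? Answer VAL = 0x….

0: ✓ CMP  NZCV=1000
1: ✓ ADDLT  r1←0x69
2: · ADDVS
3: · MOVEQ
4: ✓ CMP  NZCV=1000
5: · SUBPL
6: ✓ ADDMI  r4←0x21

VAL = 0x69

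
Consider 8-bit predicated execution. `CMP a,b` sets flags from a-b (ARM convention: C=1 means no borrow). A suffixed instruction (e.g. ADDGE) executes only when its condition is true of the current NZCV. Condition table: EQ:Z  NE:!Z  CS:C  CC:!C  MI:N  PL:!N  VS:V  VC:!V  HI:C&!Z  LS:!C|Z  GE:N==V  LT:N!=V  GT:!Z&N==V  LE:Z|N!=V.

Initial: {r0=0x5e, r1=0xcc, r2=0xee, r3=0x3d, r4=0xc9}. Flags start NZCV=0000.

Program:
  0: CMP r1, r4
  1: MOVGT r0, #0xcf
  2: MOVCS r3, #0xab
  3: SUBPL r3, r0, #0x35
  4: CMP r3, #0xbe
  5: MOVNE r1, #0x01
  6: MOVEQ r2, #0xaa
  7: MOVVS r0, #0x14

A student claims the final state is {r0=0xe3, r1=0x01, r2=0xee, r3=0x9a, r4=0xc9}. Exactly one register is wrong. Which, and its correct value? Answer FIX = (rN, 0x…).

[0] flags=0010 → (cmp)
[1] flags=0010 GT?T → r0=0xcf
[2] flags=0010 CS?T → r3=0xab
[3] flags=0010 PL?T → r3=0x9a
[4] flags=1000 → (cmp)
[5] flags=1000 NE?T → r1=0x01
[6] flags=1000 EQ?F → skip
[7] flags=1000 VS?F → skip

FIX = (r0, 0xcf)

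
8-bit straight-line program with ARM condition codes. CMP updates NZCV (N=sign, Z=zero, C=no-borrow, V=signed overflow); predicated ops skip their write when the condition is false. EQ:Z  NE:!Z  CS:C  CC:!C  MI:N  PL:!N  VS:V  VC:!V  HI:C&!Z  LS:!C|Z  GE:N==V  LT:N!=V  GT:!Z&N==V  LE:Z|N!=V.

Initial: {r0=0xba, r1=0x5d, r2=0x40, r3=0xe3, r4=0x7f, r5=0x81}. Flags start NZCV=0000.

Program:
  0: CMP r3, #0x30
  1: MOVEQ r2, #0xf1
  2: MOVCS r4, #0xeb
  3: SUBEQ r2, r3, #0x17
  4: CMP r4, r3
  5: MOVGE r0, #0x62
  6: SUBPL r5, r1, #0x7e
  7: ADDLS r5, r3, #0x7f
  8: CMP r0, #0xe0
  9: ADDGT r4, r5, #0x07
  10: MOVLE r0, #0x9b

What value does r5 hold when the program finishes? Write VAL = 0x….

0: ✓ CMP  NZCV=1010
1: · MOVEQ
2: ✓ MOVCS  r4←0xeb
3: · SUBEQ
4: ✓ CMP  NZCV=0010
5: ✓ MOVGE  r0←0x62
6: ✓ SUBPL  r5←0xdf
7: · ADDLS
8: ✓ CMP  NZCV=1001
9: ✓ ADDGT  r4←0xe6
10: · MOVLE

VAL = 0xdf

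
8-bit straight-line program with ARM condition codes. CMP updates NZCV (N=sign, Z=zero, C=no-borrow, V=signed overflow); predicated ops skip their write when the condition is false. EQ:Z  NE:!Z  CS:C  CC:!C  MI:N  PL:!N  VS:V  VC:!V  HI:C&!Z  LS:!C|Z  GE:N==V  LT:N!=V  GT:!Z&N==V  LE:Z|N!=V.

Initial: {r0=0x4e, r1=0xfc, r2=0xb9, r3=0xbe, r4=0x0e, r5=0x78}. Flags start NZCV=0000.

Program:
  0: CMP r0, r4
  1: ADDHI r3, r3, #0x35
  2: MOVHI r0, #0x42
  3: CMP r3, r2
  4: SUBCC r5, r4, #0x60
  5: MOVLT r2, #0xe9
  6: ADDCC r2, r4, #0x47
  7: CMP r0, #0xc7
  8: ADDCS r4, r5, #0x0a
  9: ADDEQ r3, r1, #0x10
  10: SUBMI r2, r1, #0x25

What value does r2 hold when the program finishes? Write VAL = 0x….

VAL = 0xb9

0: ✓ CMP  NZCV=0010
1: ✓ ADDHI  r3←0xf3
2: ✓ MOVHI  r0←0x42
3: ✓ CMP  NZCV=0010
4: · SUBCC
5: · MOVLT
6: · ADDCC
7: ✓ CMP  NZCV=0000
8: · ADDCS
9: · ADDEQ
10: · SUBMI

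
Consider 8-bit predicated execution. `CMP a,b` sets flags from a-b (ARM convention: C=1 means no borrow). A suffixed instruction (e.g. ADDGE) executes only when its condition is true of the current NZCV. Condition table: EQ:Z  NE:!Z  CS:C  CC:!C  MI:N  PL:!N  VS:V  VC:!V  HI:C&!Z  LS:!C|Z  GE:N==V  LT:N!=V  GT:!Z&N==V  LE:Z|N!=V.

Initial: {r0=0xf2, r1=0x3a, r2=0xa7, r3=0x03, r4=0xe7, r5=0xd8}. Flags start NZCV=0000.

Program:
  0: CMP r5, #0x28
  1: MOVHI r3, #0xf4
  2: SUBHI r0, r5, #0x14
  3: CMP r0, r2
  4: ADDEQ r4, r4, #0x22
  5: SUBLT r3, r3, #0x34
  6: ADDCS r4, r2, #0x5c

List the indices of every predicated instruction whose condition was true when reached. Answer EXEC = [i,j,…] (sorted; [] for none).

EXEC = [1,2,6]

[0] flags=1010 → (cmp)
[1] flags=1010 HI?T → r3=0xf4
[2] flags=1010 HI?T → r0=0xc4
[3] flags=0010 → (cmp)
[4] flags=0010 EQ?F → skip
[5] flags=0010 LT?F → skip
[6] flags=0010 CS?T → r4=0x03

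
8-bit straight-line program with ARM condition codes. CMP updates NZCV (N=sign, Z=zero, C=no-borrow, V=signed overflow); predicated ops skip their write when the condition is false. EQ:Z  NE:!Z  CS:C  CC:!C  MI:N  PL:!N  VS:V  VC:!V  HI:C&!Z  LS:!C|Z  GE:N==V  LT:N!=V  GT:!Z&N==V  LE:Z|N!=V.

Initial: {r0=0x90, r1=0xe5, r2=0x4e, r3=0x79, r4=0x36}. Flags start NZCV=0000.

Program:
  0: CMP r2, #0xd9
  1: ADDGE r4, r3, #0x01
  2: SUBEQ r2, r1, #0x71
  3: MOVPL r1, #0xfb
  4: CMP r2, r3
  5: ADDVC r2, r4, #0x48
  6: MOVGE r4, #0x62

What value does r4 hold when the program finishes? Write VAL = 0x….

0: ✓ CMP  NZCV=0000
1: ✓ ADDGE  r4←0x7a
2: · SUBEQ
3: ✓ MOVPL  r1←0xfb
4: ✓ CMP  NZCV=1000
5: ✓ ADDVC  r2←0xc2
6: · MOVGE

VAL = 0x7a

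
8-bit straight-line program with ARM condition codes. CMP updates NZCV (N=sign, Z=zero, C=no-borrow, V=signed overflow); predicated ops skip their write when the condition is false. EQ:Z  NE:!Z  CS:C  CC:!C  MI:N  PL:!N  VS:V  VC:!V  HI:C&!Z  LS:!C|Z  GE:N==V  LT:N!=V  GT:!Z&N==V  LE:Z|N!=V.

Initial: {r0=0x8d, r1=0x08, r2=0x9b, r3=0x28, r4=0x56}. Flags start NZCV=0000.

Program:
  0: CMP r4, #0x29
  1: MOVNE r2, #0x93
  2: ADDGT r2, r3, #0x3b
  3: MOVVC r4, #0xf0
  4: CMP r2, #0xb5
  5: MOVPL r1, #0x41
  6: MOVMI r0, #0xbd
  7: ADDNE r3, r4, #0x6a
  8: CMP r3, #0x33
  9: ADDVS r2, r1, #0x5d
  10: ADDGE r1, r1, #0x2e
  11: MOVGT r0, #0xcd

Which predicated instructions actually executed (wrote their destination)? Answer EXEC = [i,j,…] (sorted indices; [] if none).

0: ✓ CMP  NZCV=0010
1: ✓ MOVNE  r2←0x93
2: ✓ ADDGT  r2←0x63
3: ✓ MOVVC  r4←0xf0
4: ✓ CMP  NZCV=1001
5: · MOVPL
6: ✓ MOVMI  r0←0xbd
7: ✓ ADDNE  r3←0x5a
8: ✓ CMP  NZCV=0010
9: · ADDVS
10: ✓ ADDGE  r1←0x36
11: ✓ MOVGT  r0←0xcd

EXEC = [1,2,3,6,7,10,11]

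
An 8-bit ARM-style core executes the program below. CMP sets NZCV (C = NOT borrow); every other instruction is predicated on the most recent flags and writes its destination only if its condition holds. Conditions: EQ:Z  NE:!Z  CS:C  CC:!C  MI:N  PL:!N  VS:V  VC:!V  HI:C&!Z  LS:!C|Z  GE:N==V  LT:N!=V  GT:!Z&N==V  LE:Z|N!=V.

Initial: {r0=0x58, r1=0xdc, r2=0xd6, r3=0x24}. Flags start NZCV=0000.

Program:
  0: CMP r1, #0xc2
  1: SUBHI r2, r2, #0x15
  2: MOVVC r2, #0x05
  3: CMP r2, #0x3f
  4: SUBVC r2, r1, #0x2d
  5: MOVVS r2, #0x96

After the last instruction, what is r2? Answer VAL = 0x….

VAL = 0xaf

0: ✓ CMP  NZCV=0010
1: ✓ SUBHI  r2←0xc1
2: ✓ MOVVC  r2←0x05
3: ✓ CMP  NZCV=1000
4: ✓ SUBVC  r2←0xaf
5: · MOVVS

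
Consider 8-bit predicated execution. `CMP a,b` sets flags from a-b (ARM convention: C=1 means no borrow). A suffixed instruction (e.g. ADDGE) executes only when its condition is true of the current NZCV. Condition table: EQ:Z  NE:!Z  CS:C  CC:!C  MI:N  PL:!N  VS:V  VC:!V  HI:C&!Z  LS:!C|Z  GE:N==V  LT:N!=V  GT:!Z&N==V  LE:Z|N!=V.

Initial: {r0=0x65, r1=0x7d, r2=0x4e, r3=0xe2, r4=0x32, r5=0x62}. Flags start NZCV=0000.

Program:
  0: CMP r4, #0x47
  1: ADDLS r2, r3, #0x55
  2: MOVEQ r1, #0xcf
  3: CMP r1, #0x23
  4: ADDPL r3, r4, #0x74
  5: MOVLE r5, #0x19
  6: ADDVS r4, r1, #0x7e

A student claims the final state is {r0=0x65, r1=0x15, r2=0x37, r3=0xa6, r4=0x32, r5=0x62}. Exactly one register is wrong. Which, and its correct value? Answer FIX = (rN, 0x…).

FIX = (r1, 0x7d)

0: ✓ CMP  NZCV=1000
1: ✓ ADDLS  r2←0x37
2: · MOVEQ
3: ✓ CMP  NZCV=0010
4: ✓ ADDPL  r3←0xa6
5: · MOVLE
6: · ADDVS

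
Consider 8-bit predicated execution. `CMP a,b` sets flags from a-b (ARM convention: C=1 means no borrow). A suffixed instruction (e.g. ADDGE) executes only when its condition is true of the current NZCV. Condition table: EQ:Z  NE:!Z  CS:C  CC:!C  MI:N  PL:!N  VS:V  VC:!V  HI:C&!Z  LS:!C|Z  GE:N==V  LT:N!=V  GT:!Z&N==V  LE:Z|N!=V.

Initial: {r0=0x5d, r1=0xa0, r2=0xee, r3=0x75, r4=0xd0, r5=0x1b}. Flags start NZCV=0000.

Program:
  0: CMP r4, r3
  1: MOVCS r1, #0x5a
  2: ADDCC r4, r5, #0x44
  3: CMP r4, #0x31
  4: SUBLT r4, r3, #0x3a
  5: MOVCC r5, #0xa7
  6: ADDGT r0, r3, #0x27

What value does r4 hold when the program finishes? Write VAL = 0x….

[0] flags=0011 → (cmp)
[1] flags=0011 CS?T → r1=0x5a
[2] flags=0011 CC?F → skip
[3] flags=1010 → (cmp)
[4] flags=1010 LT?T → r4=0x3b
[5] flags=1010 CC?F → skip
[6] flags=1010 GT?F → skip

VAL = 0x3b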